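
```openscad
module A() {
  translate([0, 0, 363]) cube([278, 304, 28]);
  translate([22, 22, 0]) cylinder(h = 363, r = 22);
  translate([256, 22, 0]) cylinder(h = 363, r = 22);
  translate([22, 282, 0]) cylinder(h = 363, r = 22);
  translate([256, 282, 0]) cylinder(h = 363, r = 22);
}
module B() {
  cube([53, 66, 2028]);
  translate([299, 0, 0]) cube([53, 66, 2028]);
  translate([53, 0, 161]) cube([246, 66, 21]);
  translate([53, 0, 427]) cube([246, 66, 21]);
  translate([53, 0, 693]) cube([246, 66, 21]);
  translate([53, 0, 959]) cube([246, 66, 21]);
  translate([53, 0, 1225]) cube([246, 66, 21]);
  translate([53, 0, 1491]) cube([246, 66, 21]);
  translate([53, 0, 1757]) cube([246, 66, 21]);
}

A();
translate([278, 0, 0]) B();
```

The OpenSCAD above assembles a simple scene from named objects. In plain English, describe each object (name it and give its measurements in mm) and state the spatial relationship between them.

A is a four-legged stool. The seat is 278×304 mm, 28 mm thick, top at z = 391 mm. It stands on four round legs, each 44 mm in diameter, from z = 0 to the seat underside, each leg's axis is inset half a diameter from the nearest pair of seat edges (so the leg's bounding box is flush with the corner).

B is a wooden ladder with two side rails of 53×66 mm section and 2028 mm height, set 352 mm apart overall. Between them run 7 rectangular rungs (66 mm deep, 21 mm thick), front faces flush with the rails' −y face. The bottom of the first rung is 161 mm above the floor and each subsequent rung is 266 mm higher than the one below.

The ladder is against the stool's +x side, with their −y faces flush.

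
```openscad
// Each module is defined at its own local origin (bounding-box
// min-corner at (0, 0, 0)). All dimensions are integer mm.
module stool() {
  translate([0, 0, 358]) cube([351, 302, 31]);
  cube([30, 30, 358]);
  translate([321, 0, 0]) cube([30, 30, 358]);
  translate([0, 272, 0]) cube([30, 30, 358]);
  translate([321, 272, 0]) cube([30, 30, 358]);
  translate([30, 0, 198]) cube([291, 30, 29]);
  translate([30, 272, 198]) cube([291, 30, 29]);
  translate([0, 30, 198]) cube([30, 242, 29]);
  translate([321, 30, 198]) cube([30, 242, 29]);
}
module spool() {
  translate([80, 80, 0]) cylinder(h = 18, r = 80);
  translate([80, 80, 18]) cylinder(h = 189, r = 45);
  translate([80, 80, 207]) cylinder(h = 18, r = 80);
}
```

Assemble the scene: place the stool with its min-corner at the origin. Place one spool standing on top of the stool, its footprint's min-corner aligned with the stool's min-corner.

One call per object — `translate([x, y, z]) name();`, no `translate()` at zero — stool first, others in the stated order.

stool();
translate([0, 0, 389]) spool();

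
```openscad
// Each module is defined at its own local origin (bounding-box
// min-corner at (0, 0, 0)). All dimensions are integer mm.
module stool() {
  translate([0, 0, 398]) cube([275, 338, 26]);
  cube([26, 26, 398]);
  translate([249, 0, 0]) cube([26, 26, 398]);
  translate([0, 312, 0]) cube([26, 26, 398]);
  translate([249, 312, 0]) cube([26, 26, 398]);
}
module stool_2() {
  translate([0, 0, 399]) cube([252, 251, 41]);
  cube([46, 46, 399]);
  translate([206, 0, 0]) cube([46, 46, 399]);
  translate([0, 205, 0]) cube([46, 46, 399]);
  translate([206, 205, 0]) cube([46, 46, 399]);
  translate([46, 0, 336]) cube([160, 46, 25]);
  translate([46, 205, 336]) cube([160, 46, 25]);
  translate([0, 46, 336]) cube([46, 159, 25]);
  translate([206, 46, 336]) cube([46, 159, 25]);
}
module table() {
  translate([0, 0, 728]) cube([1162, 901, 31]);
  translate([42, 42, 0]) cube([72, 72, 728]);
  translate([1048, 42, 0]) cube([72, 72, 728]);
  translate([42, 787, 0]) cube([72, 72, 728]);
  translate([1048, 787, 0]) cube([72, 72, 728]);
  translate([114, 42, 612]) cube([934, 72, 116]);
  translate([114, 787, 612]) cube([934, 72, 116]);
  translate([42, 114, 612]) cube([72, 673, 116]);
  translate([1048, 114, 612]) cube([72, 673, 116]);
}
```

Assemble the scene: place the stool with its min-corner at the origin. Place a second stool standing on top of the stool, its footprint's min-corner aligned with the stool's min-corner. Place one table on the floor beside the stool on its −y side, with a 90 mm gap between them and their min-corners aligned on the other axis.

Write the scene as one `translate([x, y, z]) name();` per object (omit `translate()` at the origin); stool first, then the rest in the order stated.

stool();
translate([0, 0, 424]) stool_2();
translate([0, -991, 0]) table();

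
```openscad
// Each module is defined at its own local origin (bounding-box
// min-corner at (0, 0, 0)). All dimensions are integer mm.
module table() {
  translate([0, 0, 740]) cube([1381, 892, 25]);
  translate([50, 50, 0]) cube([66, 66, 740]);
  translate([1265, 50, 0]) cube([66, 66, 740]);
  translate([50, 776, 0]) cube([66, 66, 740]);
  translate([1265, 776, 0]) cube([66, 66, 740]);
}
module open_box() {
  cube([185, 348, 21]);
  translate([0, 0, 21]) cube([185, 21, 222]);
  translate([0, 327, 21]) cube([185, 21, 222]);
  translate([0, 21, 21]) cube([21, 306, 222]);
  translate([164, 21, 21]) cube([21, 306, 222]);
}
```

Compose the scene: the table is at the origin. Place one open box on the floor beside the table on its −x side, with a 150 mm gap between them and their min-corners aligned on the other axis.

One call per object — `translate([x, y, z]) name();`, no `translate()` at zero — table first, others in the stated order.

table();
translate([-335, 0, 0]) open_box();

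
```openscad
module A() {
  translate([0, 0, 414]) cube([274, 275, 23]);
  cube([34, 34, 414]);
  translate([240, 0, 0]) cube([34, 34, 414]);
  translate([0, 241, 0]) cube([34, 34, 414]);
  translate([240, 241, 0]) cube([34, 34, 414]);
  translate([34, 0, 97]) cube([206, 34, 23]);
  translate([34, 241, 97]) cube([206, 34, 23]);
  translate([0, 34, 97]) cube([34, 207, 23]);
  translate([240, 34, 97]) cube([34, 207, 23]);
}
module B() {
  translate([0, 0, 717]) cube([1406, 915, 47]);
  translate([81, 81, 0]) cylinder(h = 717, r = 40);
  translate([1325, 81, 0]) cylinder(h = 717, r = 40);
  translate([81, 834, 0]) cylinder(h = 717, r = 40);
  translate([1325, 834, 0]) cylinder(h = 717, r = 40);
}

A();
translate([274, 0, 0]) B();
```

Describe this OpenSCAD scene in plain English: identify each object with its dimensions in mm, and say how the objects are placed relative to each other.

A is a four-legged stool. The seat is a 274×275×23 mm slab whose top surface is at z = 437 mm; four square legs, each 34×34 mm in cross-section, run from the floor (z = 0) to the underside of the seat, each flush with a corner of the seat. Four stretchers, 34 mm wide and 23 mm tall, connect adjacent legs with their undersides at z = 97 mm, each running between the inner faces of the legs it joins and aligned with the legs' outer faces on the other axis.

B is a rectangular dining table. The top is 1406×915×47 mm with its upper surface at z = 764 mm. It stands on four round legs of 80 mm diameter, each leg's bounding box inset 41 mm from the nearest pair of top edges, running from the floor to the underside of the top.

The table is against the stool's +x side, with their −y faces flush.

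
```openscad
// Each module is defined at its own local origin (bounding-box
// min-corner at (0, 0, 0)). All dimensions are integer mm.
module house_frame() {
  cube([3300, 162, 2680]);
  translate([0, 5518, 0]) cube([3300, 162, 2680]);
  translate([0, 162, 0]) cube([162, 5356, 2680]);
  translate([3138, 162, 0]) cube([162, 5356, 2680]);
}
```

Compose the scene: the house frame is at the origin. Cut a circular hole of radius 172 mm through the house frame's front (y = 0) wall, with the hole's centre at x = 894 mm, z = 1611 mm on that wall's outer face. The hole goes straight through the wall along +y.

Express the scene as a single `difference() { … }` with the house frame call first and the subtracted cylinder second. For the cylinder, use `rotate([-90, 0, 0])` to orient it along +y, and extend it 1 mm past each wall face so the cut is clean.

difference() {
  house_frame();
  translate([894, -1, 1611]) rotate([-90, 0, 0]) cylinder(h = 164, r = 172);
}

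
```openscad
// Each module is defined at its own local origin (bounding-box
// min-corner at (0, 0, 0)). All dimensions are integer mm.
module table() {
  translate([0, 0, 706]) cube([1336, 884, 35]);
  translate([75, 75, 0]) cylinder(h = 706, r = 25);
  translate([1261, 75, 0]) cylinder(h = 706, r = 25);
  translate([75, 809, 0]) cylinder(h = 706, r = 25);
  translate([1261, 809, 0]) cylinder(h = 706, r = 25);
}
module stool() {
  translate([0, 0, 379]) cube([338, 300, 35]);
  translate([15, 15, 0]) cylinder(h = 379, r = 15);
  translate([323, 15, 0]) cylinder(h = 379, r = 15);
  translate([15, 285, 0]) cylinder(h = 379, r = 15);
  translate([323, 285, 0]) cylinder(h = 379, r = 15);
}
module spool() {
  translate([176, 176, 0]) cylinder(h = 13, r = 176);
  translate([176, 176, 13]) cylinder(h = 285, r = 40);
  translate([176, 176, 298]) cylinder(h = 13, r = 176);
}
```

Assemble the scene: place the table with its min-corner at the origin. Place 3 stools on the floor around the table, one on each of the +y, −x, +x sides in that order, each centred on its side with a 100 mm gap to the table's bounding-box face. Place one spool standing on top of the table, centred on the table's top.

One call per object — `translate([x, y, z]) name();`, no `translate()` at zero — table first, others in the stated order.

table();
translate([499, 984, 0]) stool();
translate([-438, 292, 0]) stool();
translate([1436, 292, 0]) stool();
translate([492, 266, 741]) spool();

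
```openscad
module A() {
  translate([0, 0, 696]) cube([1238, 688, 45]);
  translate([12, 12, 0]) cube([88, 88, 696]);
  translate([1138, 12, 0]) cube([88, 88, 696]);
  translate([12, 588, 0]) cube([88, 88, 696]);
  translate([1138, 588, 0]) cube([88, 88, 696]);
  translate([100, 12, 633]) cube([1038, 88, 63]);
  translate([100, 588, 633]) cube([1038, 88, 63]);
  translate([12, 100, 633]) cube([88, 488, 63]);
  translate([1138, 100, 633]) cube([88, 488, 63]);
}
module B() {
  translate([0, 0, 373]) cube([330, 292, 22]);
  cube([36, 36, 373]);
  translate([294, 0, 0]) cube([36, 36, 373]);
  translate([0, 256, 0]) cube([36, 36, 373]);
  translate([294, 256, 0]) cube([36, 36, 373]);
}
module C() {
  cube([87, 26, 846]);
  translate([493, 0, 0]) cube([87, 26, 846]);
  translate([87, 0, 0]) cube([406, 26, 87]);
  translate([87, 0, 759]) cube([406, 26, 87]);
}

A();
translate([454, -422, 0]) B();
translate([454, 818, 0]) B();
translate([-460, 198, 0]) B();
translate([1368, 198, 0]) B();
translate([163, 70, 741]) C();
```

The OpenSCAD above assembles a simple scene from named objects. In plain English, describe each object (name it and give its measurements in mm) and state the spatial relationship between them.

A is a table with a 1238×688 mm rectangular top, 45 mm thick, top surface at z = 741 mm, supported by four 88×88 mm square legs, each inset 12 mm from the nearest pair of top edges, running from the floor. Four apron rails, 88 mm thick and 63 mm tall, run between adjacent legs with their top edges flush with the underside of the top and their outer faces flush with the legs' outer faces.

B is a four-legged stool. The seat is 330×292 mm, 22 mm thick, top at z = 395 mm. It stands on four square legs, each 36×36 mm in cross-section, from z = 0 to the seat underside, each flush with a corner of the seat.

C is a picture frame with a 406×672 mm rectangular opening (x by z) and a uniform 87 mm border on every side. Frame depth is 26 mm along y. It is built from two vertical stiles running the full outside height and two horizontal rails spanning the gap between the stiles.

Four stools sit around the table at the −y, +y, −x, +x sides. The picture frame is on top of the table.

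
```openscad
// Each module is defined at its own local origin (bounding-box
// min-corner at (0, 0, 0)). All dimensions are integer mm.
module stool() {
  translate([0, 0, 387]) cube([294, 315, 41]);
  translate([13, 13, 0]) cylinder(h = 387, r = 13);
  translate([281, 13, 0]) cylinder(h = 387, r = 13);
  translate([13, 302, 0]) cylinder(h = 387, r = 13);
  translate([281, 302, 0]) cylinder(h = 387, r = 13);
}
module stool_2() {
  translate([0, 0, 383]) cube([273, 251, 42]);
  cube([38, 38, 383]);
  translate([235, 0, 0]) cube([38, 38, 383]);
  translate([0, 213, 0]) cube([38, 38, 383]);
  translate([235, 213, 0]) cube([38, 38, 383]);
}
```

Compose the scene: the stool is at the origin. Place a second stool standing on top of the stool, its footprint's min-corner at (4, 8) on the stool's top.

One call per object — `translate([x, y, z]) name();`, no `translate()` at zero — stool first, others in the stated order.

stool();
translate([4, 8, 428]) stool_2();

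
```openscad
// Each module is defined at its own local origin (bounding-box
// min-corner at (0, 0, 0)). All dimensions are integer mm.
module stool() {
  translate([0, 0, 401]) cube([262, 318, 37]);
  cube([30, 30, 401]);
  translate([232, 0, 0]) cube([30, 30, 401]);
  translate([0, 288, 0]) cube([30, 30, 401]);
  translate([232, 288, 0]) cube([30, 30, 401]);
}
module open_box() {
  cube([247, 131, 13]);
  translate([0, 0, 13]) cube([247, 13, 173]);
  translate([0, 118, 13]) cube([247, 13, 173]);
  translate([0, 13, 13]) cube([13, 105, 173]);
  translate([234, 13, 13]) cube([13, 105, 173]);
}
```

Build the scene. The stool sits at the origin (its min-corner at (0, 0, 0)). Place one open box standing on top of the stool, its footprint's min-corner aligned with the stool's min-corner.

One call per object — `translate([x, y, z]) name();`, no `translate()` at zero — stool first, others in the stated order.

stool();
translate([0, 0, 438]) open_box();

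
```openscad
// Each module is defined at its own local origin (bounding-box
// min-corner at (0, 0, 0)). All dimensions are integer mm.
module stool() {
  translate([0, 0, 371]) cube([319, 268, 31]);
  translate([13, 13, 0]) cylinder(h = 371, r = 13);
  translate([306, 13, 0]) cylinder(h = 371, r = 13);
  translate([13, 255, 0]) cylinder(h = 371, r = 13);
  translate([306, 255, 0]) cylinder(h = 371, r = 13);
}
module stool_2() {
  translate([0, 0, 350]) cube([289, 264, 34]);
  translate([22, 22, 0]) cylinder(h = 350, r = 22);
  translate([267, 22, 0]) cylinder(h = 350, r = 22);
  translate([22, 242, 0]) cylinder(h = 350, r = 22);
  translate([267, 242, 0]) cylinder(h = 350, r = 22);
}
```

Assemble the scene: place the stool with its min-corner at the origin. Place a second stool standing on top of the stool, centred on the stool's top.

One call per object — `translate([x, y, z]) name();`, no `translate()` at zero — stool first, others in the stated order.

stool();
translate([15, 2, 402]) stool_2();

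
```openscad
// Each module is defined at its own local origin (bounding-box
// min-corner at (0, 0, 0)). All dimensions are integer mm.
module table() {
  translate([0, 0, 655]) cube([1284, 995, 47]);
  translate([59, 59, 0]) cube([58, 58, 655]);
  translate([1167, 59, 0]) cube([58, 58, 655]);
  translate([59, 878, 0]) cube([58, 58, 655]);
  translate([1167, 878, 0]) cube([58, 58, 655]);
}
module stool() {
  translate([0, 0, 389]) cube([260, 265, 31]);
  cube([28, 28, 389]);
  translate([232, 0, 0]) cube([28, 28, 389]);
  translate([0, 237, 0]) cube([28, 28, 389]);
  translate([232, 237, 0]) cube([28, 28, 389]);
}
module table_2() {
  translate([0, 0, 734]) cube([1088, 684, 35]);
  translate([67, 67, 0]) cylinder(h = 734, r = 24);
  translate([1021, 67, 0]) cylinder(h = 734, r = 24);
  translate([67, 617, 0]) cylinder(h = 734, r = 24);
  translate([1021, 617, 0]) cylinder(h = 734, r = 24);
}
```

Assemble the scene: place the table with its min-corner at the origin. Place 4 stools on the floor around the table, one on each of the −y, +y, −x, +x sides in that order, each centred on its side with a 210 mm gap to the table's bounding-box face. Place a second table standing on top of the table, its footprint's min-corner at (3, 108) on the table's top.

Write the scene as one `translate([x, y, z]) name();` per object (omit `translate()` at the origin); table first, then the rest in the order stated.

table();
translate([512, -475, 0]) stool();
translate([512, 1205, 0]) stool();
translate([-470, 365, 0]) stool();
translate([1494, 365, 0]) stool();
translate([3, 108, 702]) table_2();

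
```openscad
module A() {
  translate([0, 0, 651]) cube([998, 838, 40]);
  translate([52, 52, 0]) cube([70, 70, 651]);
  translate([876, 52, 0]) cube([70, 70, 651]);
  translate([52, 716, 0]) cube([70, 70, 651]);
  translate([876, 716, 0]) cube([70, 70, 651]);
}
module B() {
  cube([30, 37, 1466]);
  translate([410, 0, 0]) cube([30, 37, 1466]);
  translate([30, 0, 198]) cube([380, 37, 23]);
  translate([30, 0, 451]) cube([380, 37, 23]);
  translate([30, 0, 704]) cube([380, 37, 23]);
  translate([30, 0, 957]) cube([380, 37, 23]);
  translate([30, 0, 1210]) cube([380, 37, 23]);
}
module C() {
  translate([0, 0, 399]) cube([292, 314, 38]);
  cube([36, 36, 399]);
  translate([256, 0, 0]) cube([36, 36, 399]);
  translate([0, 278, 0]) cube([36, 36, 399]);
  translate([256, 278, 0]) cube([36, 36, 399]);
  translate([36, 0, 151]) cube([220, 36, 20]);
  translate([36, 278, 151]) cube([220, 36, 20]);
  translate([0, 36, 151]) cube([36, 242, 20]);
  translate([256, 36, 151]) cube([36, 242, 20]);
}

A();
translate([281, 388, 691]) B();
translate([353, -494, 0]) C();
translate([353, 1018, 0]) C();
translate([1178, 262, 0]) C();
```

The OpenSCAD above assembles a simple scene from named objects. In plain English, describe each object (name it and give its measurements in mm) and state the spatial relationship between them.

A is a table with a 998×838 mm rectangular top, 40 mm thick, top surface at z = 691 mm, supported by four 70×70 mm square legs, each inset 52 mm from the nearest pair of top edges, running from the floor.

B is a straight ladder. Two 30×37 mm vertical rails, 1466 mm tall, stand 440 mm apart (outside-to-outside) with their front faces coplanar on the −y side. 5 rungs, each 37 mm deep and 23 mm tall, span between the inner faces of the rails, front faces flush with the rails. The lowest rung's underside is at z = 198 mm and rungs are spaced 253 mm apart (underside to underside).

C is a simple wooden stool: a rectangular seat 292 mm (x) by 314 mm (y), 38 mm thick, top face at z = 437 mm, on four square legs, each 36×36 mm in cross-section. The legs rest on z = 0, each flush with a corner of the seat. Four stretchers, 36 mm wide and 20 mm tall, connect adjacent legs with their undersides at z = 151 mm, each running between the inner faces of the legs it joins and aligned with the legs' outer faces on the other axis.

The ladder is on top of the table. Three stools sit around the table at the −y, +y, +x sides.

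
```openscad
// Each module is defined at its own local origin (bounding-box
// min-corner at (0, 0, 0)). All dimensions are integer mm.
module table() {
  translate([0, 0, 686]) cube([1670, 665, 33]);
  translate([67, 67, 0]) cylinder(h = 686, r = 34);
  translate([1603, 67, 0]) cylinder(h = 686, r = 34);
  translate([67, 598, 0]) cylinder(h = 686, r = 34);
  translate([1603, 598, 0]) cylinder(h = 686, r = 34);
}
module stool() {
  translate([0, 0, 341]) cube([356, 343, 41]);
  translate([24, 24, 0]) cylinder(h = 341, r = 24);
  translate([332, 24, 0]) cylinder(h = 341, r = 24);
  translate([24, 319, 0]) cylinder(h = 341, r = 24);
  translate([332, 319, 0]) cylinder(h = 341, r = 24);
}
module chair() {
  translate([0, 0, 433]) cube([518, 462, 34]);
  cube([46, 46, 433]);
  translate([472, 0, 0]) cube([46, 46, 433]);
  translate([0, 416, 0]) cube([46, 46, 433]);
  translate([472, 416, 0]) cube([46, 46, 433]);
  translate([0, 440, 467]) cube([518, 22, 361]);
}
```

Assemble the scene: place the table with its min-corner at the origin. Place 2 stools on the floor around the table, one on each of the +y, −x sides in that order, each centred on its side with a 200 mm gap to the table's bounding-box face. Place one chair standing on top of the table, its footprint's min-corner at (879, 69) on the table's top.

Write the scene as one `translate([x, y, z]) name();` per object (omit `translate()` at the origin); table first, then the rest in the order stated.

table();
translate([657, 865, 0]) stool();
translate([-556, 161, 0]) stool();
translate([879, 69, 719]) chair();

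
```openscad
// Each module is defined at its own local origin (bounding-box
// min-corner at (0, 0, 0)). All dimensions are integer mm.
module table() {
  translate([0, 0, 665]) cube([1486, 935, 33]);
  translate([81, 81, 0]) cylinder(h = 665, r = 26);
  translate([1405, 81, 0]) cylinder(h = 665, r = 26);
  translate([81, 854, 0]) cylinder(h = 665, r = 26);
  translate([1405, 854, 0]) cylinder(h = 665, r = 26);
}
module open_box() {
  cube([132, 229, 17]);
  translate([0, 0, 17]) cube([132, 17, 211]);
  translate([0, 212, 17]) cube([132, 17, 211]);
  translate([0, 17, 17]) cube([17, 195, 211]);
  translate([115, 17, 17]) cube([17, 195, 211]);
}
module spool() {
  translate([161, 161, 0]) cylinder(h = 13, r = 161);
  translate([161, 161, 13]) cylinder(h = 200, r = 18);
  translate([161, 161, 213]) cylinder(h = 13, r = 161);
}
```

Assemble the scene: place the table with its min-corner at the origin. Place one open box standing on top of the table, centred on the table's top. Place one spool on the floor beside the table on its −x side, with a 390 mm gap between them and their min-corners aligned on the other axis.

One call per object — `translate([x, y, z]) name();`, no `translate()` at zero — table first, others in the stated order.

table();
translate([677, 353, 698]) open_box();
translate([-712, 0, 0]) spool();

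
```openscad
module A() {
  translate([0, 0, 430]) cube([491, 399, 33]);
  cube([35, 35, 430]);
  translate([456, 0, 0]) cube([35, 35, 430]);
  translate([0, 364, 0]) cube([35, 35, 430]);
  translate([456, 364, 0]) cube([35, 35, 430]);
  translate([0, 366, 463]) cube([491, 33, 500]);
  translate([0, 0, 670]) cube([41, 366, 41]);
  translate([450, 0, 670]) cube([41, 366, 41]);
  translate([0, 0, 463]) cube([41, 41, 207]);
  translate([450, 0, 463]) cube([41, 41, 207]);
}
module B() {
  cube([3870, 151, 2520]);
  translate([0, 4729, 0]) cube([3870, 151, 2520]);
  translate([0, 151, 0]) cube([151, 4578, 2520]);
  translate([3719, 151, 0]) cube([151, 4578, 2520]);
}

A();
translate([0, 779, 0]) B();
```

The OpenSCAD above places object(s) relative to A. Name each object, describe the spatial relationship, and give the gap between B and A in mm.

A is a chair. B is a house frame. The house frame is on the floor beside the chair on its +y side. The gap between the house frame and the chair is 380 mm.

The house frame's nearest face is 380 mm from the chair's +y face.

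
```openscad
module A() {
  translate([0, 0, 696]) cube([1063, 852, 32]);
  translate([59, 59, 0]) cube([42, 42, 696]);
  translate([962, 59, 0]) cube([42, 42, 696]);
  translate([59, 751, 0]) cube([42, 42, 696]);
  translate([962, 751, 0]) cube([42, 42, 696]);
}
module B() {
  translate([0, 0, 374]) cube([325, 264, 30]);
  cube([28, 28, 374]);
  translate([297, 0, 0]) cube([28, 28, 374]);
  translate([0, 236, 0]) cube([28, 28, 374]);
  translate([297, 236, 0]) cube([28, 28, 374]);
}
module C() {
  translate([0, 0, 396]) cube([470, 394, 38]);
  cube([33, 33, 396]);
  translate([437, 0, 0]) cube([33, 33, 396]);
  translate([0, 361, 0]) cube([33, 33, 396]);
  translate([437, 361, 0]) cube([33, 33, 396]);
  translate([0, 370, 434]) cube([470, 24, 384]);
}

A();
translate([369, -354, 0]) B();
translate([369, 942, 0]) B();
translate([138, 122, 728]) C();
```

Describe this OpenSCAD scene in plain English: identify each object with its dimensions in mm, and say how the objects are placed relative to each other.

A is a table with a 1063×852 mm rectangular top, 32 mm thick, top surface at z = 728 mm, supported by four 42×42 mm square legs, each inset 59 mm from the nearest pair of top edges, running from the floor.

B is a four-legged stool. The seat is 325×264 mm, 30 mm thick, top at z = 404 mm. It stands on four square legs, each 28×28 mm in cross-section, from z = 0 to the seat underside, each flush with a corner of the seat.

C is a chair: 470×394 mm seat, 38 mm thick, top at z = 434 mm, on four 33 mm square corner legs flush with the seat edges. A 24 mm thick backrest slab spans the full seat width, extending 384 mm above the seat top, its back face flush with the seat's +y edge.

Two stools sit around the table at the −y, +y sides. The chair is on top of the table.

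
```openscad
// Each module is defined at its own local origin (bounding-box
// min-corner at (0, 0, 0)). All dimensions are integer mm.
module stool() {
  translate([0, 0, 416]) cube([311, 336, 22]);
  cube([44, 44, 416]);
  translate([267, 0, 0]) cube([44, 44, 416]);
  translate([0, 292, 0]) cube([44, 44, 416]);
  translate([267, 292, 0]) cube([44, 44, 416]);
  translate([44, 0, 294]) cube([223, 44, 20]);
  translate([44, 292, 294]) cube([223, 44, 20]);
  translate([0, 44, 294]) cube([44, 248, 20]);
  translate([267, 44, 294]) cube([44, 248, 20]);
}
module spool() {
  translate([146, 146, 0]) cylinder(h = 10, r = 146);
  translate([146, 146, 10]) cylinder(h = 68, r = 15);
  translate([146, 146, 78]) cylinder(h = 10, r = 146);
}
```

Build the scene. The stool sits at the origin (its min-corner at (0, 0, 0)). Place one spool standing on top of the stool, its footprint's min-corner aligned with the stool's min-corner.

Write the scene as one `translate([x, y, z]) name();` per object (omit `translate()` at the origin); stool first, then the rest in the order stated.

stool();
translate([0, 0, 438]) spool();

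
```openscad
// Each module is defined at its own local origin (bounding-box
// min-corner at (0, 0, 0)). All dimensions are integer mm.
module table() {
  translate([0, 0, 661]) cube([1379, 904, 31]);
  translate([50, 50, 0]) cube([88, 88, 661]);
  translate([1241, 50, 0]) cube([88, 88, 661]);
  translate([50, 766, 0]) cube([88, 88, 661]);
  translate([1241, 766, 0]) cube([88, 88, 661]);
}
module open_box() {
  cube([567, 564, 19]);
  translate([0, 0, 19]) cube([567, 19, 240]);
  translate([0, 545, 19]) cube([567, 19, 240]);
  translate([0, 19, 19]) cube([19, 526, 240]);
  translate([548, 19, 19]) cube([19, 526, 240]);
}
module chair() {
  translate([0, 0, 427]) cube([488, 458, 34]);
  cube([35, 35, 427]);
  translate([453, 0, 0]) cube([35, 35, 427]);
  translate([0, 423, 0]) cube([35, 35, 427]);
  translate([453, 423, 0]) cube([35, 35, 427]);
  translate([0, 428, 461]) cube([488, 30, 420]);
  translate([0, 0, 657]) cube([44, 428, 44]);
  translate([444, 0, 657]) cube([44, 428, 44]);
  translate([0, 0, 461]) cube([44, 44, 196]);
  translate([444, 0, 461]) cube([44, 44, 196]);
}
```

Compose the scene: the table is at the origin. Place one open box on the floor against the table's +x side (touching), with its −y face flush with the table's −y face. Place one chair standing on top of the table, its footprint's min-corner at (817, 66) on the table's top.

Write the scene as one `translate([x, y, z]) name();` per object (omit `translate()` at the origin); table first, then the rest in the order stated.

table();
translate([1379, 0, 0]) open_box();
translate([817, 66, 692]) chair();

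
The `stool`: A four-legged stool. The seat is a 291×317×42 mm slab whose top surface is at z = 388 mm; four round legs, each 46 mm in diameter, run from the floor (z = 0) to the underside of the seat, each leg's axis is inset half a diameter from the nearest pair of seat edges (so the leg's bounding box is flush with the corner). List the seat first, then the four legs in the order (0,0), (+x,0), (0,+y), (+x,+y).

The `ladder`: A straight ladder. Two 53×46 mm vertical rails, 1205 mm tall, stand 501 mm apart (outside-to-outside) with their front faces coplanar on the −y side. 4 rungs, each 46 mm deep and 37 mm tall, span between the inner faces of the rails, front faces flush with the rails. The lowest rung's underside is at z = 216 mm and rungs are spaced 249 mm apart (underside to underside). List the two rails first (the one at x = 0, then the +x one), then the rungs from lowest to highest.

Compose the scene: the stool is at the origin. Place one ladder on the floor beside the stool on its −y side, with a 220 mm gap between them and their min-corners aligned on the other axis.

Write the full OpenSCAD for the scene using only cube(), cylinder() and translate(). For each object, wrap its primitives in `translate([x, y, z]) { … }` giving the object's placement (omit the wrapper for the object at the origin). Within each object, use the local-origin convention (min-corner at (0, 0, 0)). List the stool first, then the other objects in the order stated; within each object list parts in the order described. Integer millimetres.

translate([0, 0, 346]) cube([291, 317, 42]);
translate([23, 23, 0]) cylinder(h = 346, r = 23);
translate([268, 23, 0]) cylinder(h = 346, r = 23);
translate([23, 294, 0]) cylinder(h = 346, r = 23);
translate([268, 294, 0]) cylinder(h = 346, r = 23);
translate([0, -266, 0]) {
  cube([53, 46, 1205]);
  translate([448, 0, 0]) cube([53, 46, 1205]);
  translate([53, 0, 216]) cube([395, 46, 37]);
  translate([53, 0, 465]) cube([395, 46, 37]);
  translate([53, 0, 714]) cube([395, 46, 37]);
  translate([53, 0, 963]) cube([395, 46, 37]);
}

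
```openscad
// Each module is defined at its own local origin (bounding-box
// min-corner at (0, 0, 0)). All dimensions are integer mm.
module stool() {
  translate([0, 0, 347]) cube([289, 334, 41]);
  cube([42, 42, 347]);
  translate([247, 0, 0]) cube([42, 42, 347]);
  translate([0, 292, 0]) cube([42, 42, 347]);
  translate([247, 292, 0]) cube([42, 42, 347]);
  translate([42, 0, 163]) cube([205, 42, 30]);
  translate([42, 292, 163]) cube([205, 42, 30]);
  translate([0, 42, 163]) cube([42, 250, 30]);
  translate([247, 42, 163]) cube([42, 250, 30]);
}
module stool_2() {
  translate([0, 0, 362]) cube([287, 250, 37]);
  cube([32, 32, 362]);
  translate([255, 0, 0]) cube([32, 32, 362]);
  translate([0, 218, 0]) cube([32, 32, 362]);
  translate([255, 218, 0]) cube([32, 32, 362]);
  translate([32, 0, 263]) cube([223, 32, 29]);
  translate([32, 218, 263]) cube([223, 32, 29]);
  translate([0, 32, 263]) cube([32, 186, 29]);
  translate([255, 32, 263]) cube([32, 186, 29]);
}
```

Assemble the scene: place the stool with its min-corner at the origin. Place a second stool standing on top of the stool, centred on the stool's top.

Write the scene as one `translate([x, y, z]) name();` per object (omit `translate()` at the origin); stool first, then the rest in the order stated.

stool();
translate([1, 42, 388]) stool_2();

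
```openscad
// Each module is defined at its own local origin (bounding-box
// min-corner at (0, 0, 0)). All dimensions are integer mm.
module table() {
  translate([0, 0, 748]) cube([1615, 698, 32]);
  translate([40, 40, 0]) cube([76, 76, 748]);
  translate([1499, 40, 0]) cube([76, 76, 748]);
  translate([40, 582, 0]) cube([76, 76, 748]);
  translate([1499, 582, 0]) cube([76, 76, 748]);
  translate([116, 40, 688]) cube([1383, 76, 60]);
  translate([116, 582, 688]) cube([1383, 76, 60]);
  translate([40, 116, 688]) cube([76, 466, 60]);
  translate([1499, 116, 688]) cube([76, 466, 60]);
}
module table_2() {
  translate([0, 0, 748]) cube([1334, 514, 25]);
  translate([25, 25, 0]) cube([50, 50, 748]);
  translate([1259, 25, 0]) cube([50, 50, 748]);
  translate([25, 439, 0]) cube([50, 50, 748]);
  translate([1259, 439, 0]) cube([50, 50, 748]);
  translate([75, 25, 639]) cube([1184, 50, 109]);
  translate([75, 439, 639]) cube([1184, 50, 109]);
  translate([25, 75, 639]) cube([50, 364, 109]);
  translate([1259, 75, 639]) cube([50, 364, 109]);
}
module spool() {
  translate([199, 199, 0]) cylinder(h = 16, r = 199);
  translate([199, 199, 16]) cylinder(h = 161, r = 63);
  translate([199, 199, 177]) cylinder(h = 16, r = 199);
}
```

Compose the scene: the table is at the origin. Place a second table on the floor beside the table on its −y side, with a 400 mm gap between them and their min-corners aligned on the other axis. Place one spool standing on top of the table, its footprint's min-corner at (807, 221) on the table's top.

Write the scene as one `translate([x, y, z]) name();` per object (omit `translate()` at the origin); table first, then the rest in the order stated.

table();
translate([0, -914, 0]) table_2();
translate([807, 221, 780]) spool();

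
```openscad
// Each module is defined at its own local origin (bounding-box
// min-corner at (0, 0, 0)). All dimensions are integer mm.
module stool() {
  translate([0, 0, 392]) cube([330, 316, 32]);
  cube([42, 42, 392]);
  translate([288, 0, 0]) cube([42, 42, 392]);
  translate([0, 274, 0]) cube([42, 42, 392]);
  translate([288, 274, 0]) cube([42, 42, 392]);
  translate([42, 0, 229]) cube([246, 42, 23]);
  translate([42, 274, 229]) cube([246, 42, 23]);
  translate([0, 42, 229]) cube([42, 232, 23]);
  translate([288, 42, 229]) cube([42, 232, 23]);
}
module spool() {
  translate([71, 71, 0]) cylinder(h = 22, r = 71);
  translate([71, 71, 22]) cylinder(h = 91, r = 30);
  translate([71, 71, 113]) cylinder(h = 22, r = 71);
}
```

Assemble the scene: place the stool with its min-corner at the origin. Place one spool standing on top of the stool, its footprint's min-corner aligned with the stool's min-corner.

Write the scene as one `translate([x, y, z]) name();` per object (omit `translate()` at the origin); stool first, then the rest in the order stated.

stool();
translate([0, 0, 424]) spool();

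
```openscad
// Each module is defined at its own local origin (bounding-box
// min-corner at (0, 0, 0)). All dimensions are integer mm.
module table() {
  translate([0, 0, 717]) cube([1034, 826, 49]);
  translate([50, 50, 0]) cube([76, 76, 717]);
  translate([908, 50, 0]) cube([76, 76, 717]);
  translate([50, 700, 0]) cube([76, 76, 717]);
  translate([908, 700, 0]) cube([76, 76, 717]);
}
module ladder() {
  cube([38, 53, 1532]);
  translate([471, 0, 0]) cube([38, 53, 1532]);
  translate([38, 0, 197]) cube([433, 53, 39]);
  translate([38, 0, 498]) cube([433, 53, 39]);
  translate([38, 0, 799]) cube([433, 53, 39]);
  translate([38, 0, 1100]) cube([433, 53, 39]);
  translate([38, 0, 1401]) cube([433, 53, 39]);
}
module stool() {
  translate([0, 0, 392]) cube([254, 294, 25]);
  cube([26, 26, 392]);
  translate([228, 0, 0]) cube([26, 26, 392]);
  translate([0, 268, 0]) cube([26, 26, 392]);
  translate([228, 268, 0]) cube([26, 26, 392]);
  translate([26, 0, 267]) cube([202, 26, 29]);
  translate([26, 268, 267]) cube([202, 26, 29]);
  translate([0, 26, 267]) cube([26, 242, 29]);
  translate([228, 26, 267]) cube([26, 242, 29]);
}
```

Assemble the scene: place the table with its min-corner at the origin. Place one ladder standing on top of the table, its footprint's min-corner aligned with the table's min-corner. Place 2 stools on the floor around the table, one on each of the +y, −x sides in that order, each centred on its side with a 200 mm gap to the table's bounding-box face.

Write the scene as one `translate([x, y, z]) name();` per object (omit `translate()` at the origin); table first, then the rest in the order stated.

table();
translate([0, 0, 766]) ladder();
translate([390, 1026, 0]) stool();
translate([-454, 266, 0]) stool();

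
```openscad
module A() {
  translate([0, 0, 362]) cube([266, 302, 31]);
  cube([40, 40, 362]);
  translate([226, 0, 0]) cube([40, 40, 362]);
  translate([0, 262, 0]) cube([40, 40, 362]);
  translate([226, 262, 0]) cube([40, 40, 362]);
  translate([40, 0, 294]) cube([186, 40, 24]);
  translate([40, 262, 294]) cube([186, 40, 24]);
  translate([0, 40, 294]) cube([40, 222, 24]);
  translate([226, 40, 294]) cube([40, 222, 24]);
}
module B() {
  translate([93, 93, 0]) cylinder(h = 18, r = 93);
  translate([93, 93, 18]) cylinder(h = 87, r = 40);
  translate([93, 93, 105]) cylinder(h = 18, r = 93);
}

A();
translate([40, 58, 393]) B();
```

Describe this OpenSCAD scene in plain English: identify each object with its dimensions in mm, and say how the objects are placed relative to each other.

A is a four-legged stool. The seat is 266×302 mm, 31 mm thick, top at z = 393 mm. It stands on four square legs, each 40×40 mm in cross-section, from z = 0 to the seat underside, each flush with a corner of the seat. Four stretchers, 40 mm wide and 24 mm tall, connect adjacent legs with their undersides at z = 294 mm, each running between the inner faces of the legs it joins and aligned with the legs' outer faces on the other axis.

B is a spool: two coaxial disc flanges of radius 93 mm and thickness 18 mm, joined by a core cylinder of radius 40 mm and height 87 mm. The lower flange rests on z = 0 and the three cylinders share a vertical axis.

The spool is on top of the stool, centred.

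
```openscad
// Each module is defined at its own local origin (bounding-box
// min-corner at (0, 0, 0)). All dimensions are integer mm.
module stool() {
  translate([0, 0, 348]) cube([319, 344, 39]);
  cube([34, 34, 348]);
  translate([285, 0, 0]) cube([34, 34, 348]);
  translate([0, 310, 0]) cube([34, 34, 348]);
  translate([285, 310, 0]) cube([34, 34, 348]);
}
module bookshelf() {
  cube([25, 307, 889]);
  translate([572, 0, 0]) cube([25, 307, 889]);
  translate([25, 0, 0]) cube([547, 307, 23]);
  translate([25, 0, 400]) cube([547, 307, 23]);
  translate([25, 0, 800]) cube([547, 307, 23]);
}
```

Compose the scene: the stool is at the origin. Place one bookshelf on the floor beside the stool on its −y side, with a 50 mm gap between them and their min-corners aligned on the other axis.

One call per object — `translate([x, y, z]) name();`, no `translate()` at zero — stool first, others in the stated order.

stool();
translate([0, -357, 0]) bookshelf();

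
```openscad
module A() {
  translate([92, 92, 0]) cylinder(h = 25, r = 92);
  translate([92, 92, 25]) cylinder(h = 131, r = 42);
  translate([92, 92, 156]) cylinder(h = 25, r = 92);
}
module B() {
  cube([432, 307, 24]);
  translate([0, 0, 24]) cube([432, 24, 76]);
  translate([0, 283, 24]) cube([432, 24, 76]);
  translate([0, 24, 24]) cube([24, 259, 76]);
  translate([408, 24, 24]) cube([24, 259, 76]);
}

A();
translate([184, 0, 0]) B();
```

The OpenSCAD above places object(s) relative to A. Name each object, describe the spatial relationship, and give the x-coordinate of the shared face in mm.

A is a spool. B is an open box. The open box is against the spool's +x side, with their −y faces flush. The x-coordinate of the shared face is 184 mm.

The spool's +x face and the open box's −x face are both at x = 184 mm.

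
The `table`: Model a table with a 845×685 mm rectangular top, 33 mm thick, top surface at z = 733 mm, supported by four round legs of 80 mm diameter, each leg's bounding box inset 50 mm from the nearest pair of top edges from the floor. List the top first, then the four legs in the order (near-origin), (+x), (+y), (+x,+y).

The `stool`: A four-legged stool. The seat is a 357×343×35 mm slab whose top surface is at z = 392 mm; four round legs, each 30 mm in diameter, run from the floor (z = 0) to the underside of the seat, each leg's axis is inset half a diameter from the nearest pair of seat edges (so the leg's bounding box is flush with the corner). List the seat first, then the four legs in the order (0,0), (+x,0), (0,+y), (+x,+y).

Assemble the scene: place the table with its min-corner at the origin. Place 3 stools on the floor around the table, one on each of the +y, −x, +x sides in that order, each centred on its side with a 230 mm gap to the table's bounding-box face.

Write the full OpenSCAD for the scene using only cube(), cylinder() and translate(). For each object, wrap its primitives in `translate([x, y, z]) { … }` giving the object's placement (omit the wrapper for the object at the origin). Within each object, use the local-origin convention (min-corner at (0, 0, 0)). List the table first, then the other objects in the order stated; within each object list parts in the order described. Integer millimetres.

translate([0, 0, 700]) cube([845, 685, 33]);
translate([90, 90, 0]) cylinder(h = 700, r = 40);
translate([755, 90, 0]) cylinder(h = 700, r = 40);
translate([90, 595, 0]) cylinder(h = 700, r = 40);
translate([755, 595, 0]) cylinder(h = 700, r = 40);
translate([244, 915, 0]) {
  translate([0, 0, 357]) cube([357, 343, 35]);
  translate([15, 15, 0]) cylinder(h = 357, r = 15);
  translate([342, 15, 0]) cylinder(h = 357, r = 15);
  translate([15, 328, 0]) cylinder(h = 357, r = 15);
  translate([342, 328, 0]) cylinder(h = 357, r = 15);
}
translate([-587, 171, 0]) {
  translate([0, 0, 357]) cube([357, 343, 35]);
  translate([15, 15, 0]) cylinder(h = 357, r = 15);
  translate([342, 15, 0]) cylinder(h = 357, r = 15);
  translate([15, 328, 0]) cylinder(h = 357, r = 15);
  translate([342, 328, 0]) cylinder(h = 357, r = 15);
}
translate([1075, 171, 0]) {
  translate([0, 0, 357]) cube([357, 343, 35]);
  translate([15, 15, 0]) cylinder(h = 357, r = 15);
  translate([342, 15, 0]) cylinder(h = 357, r = 15);
  translate([15, 328, 0]) cylinder(h = 357, r = 15);
  translate([342, 328, 0]) cylinder(h = 357, r = 15);
}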